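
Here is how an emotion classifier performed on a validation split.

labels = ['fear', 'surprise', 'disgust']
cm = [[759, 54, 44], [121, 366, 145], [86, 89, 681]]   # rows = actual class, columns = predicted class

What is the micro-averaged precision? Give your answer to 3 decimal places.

0.770

Micro-averaging pools counts across classes: ΣTP=1806, ΣFP=539, ΣFN=539.
Micro-precision = TP/(TP+FP) on pooled counts = 0.770 (equals overall accuracy in single-label multiclass).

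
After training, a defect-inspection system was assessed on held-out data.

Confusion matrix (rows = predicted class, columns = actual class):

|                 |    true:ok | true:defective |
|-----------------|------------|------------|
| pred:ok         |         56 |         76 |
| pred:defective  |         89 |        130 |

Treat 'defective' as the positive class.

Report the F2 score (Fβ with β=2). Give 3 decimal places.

Fβ = (1+β²)·TP / ((1+β²)·TP + β²·FN + FP), with β²=4
= 5·130 / (5·130 + 4·76 + 89) = 0.623

0.623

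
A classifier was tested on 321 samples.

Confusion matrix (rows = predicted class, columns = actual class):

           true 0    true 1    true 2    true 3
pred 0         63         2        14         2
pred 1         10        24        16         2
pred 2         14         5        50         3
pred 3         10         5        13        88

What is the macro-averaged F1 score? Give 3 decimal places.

Per-class F1 score (2·TP/(2·TP+FP+FN)):
  0: TP=63, FP=2+14+2=18, FN=10+14+10=34 → 126/178 = 0.7079
  1: TP=24, FP=10+16+2=28, FN=2+5+5=12 → 48/88 = 0.5455
  2: TP=50, FP=14+5+3=22, FN=14+16+13=43 → 100/165 = 0.6061
  3: TP=88, FP=10+5+13=28, FN=2+2+3=7 → 176/211 = 0.8341
Macro-F1 score = mean = (0.7079 + 0.5455 + 0.6061 + 0.8341) / 4 = 0.673

0.673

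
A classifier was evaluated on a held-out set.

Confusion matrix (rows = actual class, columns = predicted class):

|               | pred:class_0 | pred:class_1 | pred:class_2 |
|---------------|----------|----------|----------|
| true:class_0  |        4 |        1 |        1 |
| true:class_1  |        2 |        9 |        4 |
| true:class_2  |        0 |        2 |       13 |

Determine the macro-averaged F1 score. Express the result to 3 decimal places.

Per-class F1 score (2·TP/(2·TP+FP+FN)):
  class_0: TP=4, FP=2+0=2, FN=1+1=2 → 8/12 = 0.6667
  class_1: TP=9, FP=1+2=3, FN=2+4=6 → 18/27 = 0.6667
  class_2: TP=13, FP=1+4=5, FN=0+2=2 → 26/33 = 0.7879
Macro-F1 score = mean = (0.6667 + 0.6667 + 0.7879) / 3 = 0.707

0.707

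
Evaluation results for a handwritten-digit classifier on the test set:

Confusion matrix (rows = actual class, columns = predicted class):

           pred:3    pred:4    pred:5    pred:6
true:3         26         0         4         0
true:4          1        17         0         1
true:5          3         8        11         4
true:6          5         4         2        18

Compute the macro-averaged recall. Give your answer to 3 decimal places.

Per-class recall (TP/(TP+FN)):
  3: TP=26, FN=0+4+0=4 → 26/30 = 0.8667
  4: TP=17, FN=1+0+1=2 → 17/19 = 0.8947
  5: TP=11, FN=3+8+4=15 → 11/26 = 0.4231
  6: TP=18, FN=5+4+2=11 → 18/29 = 0.6207
Macro-recall = mean = (0.8667 + 0.8947 + 0.4231 + 0.6207) / 4 = 0.701

0.701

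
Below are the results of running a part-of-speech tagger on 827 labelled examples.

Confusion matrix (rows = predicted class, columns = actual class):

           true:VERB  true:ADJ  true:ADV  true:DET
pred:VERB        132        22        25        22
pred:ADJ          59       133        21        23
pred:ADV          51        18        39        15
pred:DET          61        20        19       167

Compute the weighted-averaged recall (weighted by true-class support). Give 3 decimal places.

Per-class recall (TP/(TP+FN)):
  VERB: TP=132, FN=59+51+61=171 → 132/303 = 0.4356
  ADJ: TP=133, FN=22+18+20=60 → 133/193 = 0.6891
  ADV: TP=39, FN=25+21+19=65 → 39/104 = 0.3750
  DET: TP=167, FN=22+23+15=60 → 167/227 = 0.7357
Weighted-recall = Σ (supportᵢ/N)·recallᵢ with N=827: (303/827)·0.4356 + (193/827)·0.6891 + (104/827)·0.3750 + (227/827)·0.7357 = 0.570

0.570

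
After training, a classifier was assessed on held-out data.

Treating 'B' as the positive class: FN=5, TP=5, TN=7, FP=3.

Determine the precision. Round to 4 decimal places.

Precision = TP/(TP+FP) = 5/(5+3) = 5/8 = 0.6250

0.6250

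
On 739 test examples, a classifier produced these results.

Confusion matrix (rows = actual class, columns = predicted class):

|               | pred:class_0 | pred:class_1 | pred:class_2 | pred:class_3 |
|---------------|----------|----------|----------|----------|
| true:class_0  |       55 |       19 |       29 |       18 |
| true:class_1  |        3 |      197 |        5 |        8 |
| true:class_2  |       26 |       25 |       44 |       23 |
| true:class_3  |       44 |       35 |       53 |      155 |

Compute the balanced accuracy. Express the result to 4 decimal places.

0.5731

Balanced accuracy = mean of per-class recall.
  class_0: recall = 55/121 = 0.45455
  class_1: recall = 197/213 = 0.92488
  class_2: recall = 44/118 = 0.37288
  class_3: recall = 155/287 = 0.54007
Mean = (0.45455 + 0.92488 + 0.37288 + 0.54007) / 4 = 0.5731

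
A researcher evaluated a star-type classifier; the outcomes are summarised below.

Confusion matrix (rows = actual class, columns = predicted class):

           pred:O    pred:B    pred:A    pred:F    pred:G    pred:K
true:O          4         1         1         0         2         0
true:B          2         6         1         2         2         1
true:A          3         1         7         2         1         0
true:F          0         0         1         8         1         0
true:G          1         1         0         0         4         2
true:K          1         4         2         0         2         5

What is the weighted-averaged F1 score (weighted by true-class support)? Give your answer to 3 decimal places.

0.499

Per-class F1 score (2·TP/(2·TP+FP+FN)):
  O: TP=4, FP=2+3+0+1+1=7, FN=1+1+0+2+0=4 → 8/19 = 0.4211
  B: TP=6, FP=1+1+0+1+4=7, FN=2+1+2+2+1=8 → 12/27 = 0.4444
  A: TP=7, FP=1+1+1+0+2=5, FN=3+1+2+1+0=7 → 14/26 = 0.5385
  F: TP=8, FP=0+2+2+0+0=4, FN=0+0+1+1+0=2 → 16/22 = 0.7273
  G: TP=4, FP=2+2+1+1+2=8, FN=1+1+0+0+2=4 → 8/20 = 0.4000
  K: TP=5, FP=0+1+0+0+2=3, FN=1+4+2+0+2=9 → 10/22 = 0.4545
Weighted-F1 score = Σ (supportᵢ/N)·F1 scoreᵢ with N=68: (8/68)·0.4211 + (14/68)·0.4444 + (14/68)·0.5385 + (10/68)·0.7273 + (8/68)·0.4000 + (14/68)·0.4545 = 0.499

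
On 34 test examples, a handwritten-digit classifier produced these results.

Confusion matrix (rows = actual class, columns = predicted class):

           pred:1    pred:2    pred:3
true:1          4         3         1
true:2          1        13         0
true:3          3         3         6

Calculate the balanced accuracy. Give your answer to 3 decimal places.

Balanced accuracy = mean of per-class recall.
  1: recall = 4/8 = 0.5000
  2: recall = 13/14 = 0.9286
  3: recall = 6/12 = 0.5000
Mean = (0.5000 + 0.9286 + 0.5000) / 3 = 0.643

0.643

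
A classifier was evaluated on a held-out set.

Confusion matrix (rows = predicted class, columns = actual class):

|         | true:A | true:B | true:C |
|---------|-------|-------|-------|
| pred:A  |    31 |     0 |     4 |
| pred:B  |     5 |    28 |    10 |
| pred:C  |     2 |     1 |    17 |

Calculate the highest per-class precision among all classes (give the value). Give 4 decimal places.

Per-class precision (TP/(TP+FP)):
  A: TP=31, FP=0+4=4 → 31/35 = 0.88571
  B: TP=28, FP=5+10=15 → 28/43 = 0.65116
  C: TP=17, FP=2+1=3 → 17/20 = 0.85000
Highest is class 'A' with precision = 0.8857.

0.8857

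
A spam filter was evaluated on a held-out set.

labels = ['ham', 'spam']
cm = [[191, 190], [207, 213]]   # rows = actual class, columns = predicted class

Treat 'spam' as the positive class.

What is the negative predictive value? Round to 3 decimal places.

0.480

NPV = TN/(TN+FN) = 191/(191+207) = 0.480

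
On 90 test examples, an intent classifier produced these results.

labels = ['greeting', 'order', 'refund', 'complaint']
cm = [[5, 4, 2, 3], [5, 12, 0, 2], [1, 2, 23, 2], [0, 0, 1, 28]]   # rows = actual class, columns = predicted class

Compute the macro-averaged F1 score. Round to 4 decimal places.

Per-class F1 score (2·TP/(2·TP+FP+FN)):
  greeting: TP=5, FP=5+1+0=6, FN=4+2+3=9 → 10/25 = 0.40000
  order: TP=12, FP=4+2+0=6, FN=5+0+2=7 → 24/37 = 0.64865
  refund: TP=23, FP=2+0+1=3, FN=1+2+2=5 → 46/54 = 0.85185
  complaint: TP=28, FP=3+2+2=7, FN=0+0+1=1 → 56/64 = 0.87500
Macro-F1 score = mean = (0.40000 + 0.64865 + 0.85185 + 0.87500) / 4 = 0.6939

0.6939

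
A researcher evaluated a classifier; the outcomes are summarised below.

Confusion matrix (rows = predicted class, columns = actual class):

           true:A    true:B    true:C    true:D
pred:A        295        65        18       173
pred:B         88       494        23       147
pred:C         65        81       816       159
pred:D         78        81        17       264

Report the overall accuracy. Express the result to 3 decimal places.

0.653

Accuracy = trace / total = (295+494+816+264=1869) / 2864 = 1869/2864 = 0.653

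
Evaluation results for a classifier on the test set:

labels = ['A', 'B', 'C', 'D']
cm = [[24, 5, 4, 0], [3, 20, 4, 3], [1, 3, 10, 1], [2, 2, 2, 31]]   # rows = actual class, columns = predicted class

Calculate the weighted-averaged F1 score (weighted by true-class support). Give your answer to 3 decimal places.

0.744

Per-class F1 score (2·TP/(2·TP+FP+FN)):
  A: TP=24, FP=3+1+2=6, FN=5+4+0=9 → 48/63 = 0.7619
  B: TP=20, FP=5+3+2=10, FN=3+4+3=10 → 40/60 = 0.6667
  C: TP=10, FP=4+4+2=10, FN=1+3+1=5 → 20/35 = 0.5714
  D: TP=31, FP=0+3+1=4, FN=2+2+2=6 → 62/72 = 0.8611
Weighted-F1 score = Σ (supportᵢ/N)·F1 scoreᵢ with N=115: (33/115)·0.7619 + (30/115)·0.6667 + (15/115)·0.5714 + (37/115)·0.8611 = 0.744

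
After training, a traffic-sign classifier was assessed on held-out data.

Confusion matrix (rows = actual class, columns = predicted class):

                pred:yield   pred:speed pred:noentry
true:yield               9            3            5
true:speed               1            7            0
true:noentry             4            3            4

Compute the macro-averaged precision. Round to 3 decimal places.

Per-class precision (TP/(TP+FP)):
  yield: TP=9, FP=1+4=5 → 9/14 = 0.6429
  speed: TP=7, FP=3+3=6 → 7/13 = 0.5385
  noentry: TP=4, FP=5+0=5 → 4/9 = 0.4444
Macro-precision = mean = (0.6429 + 0.5385 + 0.4444) / 3 = 0.542

0.542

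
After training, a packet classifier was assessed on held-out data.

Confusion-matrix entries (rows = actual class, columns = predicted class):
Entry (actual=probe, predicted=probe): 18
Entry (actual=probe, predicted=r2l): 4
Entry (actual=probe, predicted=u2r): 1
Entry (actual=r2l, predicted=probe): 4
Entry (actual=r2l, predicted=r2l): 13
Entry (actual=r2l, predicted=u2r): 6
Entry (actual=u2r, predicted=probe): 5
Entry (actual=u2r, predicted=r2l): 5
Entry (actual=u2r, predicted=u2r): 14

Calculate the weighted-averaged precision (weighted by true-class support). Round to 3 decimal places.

0.642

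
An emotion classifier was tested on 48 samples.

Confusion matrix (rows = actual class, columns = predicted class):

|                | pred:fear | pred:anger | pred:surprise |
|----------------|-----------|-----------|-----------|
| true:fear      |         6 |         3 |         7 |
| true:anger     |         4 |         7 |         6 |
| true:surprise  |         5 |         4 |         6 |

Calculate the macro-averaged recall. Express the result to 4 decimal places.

Per-class recall (TP/(TP+FN)):
  fear: TP=6, FN=3+7=10 → 6/16 = 0.37500
  anger: TP=7, FN=4+6=10 → 7/17 = 0.41176
  surprise: TP=6, FN=5+4=9 → 6/15 = 0.40000
Macro-recall = mean = (0.37500 + 0.41176 + 0.40000) / 3 = 0.3956

0.3956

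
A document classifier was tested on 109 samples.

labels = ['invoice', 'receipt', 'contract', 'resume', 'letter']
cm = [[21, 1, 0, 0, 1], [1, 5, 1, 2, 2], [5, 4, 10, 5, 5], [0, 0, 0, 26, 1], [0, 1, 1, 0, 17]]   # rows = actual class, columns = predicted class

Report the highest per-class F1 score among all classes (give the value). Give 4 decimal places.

Per-class F1 score (2·TP/(2·TP+FP+FN)):
  invoice: TP=21, FP=1+5+0+0=6, FN=1+0+0+1=2 → 42/50 = 0.84000
  receipt: TP=5, FP=1+4+0+1=6, FN=1+1+2+2=6 → 10/22 = 0.45455
  contract: TP=10, FP=0+1+0+1=2, FN=5+4+5+5=19 → 20/41 = 0.48780
  resume: TP=26, FP=0+2+5+0=7, FN=0+0+0+1=1 → 52/60 = 0.86667
  letter: TP=17, FP=1+2+5+1=9, FN=0+1+1+0=2 → 34/45 = 0.75556
Highest is class 'resume' with F1 score = 0.8667.

0.8667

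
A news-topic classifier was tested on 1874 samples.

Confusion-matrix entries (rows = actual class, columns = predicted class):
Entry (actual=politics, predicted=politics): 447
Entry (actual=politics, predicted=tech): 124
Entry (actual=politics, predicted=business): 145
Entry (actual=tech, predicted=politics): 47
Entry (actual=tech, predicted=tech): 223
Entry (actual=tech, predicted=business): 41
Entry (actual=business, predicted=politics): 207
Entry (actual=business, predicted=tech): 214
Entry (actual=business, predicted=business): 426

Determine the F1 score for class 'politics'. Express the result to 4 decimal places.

0.6309

F1 score = 2·TP/(2·TP+FP+FN).
politics: TP=447, FP=47+207=254, FN=124+145=269 → 894/1417 = 0.63091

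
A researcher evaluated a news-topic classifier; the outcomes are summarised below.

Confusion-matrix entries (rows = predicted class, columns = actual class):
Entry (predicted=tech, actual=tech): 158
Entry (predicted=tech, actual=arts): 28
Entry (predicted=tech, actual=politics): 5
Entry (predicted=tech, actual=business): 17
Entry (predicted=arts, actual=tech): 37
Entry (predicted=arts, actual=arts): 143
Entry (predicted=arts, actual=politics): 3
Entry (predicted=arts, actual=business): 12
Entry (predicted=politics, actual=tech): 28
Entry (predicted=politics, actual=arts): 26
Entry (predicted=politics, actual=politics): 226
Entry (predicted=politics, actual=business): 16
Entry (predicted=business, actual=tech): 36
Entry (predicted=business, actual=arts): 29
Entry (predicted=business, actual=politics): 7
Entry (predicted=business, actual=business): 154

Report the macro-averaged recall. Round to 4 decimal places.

0.7386

Per-class recall (TP/(TP+FN)):
  tech: TP=158, FN=37+28+36=101 → 158/259 = 0.61004
  arts: TP=143, FN=28+26+29=83 → 143/226 = 0.63274
  politics: TP=226, FN=5+3+7=15 → 226/241 = 0.93776
  business: TP=154, FN=17+12+16=45 → 154/199 = 0.77387
Macro-recall = mean = (0.61004 + 0.63274 + 0.93776 + 0.77387) / 4 = 0.7386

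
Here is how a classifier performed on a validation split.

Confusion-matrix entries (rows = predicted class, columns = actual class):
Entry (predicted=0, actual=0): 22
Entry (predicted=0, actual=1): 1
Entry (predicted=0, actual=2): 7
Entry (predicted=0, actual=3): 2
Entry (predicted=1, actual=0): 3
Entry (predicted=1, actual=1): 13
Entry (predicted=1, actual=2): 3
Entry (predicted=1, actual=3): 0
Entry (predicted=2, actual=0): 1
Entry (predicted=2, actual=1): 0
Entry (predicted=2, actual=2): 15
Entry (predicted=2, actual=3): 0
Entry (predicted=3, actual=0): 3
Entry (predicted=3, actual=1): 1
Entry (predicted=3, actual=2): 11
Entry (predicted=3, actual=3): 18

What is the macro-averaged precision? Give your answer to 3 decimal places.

0.714

Per-class precision (TP/(TP+FP)):
  0: TP=22, FP=1+7+2=10 → 22/32 = 0.6875
  1: TP=13, FP=3+3+0=6 → 13/19 = 0.6842
  2: TP=15, FP=1+0+0=1 → 15/16 = 0.9375
  3: TP=18, FP=3+1+11=15 → 18/33 = 0.5455
Macro-precision = mean = (0.6875 + 0.6842 + 0.9375 + 0.5455) / 4 = 0.714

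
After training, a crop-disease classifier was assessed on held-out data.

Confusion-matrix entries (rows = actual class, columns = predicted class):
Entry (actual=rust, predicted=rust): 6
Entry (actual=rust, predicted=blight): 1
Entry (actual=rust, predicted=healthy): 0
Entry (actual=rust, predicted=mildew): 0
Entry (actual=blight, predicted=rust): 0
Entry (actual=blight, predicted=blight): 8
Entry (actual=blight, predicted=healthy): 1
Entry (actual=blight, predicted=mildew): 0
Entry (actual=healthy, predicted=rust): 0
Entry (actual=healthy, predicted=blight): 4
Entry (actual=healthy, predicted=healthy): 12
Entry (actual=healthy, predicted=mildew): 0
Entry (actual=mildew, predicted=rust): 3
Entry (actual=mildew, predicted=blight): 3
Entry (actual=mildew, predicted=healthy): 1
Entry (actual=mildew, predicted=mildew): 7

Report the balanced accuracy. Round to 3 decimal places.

0.749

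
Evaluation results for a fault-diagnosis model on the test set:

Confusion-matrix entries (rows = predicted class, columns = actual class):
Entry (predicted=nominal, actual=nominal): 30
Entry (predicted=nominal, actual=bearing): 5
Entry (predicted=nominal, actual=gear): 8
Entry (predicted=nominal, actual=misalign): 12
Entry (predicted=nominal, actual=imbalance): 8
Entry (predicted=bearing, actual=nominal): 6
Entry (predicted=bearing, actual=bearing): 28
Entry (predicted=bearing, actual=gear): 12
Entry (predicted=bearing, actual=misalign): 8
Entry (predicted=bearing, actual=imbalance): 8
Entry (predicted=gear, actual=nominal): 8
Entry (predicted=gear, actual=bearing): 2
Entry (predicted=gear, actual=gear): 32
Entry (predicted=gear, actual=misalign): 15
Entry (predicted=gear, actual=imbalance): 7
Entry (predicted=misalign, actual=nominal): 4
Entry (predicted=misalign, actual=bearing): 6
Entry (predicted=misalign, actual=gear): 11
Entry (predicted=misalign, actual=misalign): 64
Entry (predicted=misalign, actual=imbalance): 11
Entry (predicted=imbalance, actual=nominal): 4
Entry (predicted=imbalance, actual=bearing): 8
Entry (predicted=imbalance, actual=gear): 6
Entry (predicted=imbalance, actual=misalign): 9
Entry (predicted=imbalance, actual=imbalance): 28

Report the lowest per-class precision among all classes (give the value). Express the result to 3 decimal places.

0.452

Per-class precision (TP/(TP+FP)):
  nominal: TP=30, FP=5+8+12+8=33 → 30/63 = 0.4762
  bearing: TP=28, FP=6+12+8+8=34 → 28/62 = 0.4516
  gear: TP=32, FP=8+2+15+7=32 → 32/64 = 0.5000
  misalign: TP=64, FP=4+6+11+11=32 → 64/96 = 0.6667
  imbalance: TP=28, FP=4+8+6+9=27 → 28/55 = 0.5091
Lowest is class 'bearing' with precision = 0.452.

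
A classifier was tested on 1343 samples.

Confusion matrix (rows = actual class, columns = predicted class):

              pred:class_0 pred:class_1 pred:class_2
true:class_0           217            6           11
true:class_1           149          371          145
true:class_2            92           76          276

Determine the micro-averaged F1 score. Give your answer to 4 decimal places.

Micro-averaging pools counts across classes: ΣTP=864, ΣFP=479, ΣFN=479.
Micro-F1 score = 2·TP/(2·TP+FP+FN) on pooled counts = 0.6433 (equals overall accuracy in single-label multiclass).

0.6433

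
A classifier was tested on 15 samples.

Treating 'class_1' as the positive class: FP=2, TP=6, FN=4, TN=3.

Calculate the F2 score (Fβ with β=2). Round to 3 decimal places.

Fβ = (1+β²)·TP / ((1+β²)·TP + β²·FN + FP), with β²=4
= 5·6 / (5·6 + 4·4 + 2) = 0.625

0.625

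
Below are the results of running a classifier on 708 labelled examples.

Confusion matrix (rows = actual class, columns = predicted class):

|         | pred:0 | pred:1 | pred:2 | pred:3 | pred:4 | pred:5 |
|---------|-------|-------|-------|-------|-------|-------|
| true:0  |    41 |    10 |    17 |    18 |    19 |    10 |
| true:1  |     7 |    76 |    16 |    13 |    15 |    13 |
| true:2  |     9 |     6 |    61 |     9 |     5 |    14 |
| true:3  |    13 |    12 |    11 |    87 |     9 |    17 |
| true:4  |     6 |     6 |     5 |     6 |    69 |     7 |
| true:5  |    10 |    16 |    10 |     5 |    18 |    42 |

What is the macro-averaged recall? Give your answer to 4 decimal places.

0.5304

Per-class recall (TP/(TP+FN)):
  0: TP=41, FN=10+17+18+19+10=74 → 41/115 = 0.35652
  1: TP=76, FN=7+16+13+15+13=64 → 76/140 = 0.54286
  2: TP=61, FN=9+6+9+5+14=43 → 61/104 = 0.58654
  3: TP=87, FN=13+12+11+9+17=62 → 87/149 = 0.58389
  4: TP=69, FN=6+6+5+6+7=30 → 69/99 = 0.69697
  5: TP=42, FN=10+16+10+5+18=59 → 42/101 = 0.41584
Macro-recall = mean = (0.35652 + 0.54286 + 0.58654 + 0.58389 + 0.69697 + 0.41584) / 6 = 0.5304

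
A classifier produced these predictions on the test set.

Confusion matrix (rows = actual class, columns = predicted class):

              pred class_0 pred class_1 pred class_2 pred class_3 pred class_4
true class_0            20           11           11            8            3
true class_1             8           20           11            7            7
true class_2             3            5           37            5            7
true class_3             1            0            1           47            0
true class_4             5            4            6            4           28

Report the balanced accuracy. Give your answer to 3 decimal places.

0.592

Balanced accuracy = mean of per-class recall.
  class_0: recall = 20/53 = 0.3774
  class_1: recall = 20/53 = 0.3774
  class_2: recall = 37/57 = 0.6491
  class_3: recall = 47/49 = 0.9592
  class_4: recall = 28/47 = 0.5957
Mean = (0.3774 + 0.3774 + 0.6491 + 0.9592 + 0.5957) / 5 = 0.592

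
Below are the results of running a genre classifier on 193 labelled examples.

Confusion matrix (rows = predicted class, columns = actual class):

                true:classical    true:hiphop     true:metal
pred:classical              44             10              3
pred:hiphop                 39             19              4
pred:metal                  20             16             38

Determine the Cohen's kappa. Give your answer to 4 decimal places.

Observed agreement pₒ = trace/N = 101/193 = 0.52332
Expected agreement pₑ = Σ (rowᵢ·colᵢ)/N² = (103·57 + 45·62 + 45·74)/193² = 0.32191
κ = (pₒ − pₑ)/(1 − pₑ) = (0.52332 − 0.32191)/(1 − 0.32191) = 0.2970

0.2970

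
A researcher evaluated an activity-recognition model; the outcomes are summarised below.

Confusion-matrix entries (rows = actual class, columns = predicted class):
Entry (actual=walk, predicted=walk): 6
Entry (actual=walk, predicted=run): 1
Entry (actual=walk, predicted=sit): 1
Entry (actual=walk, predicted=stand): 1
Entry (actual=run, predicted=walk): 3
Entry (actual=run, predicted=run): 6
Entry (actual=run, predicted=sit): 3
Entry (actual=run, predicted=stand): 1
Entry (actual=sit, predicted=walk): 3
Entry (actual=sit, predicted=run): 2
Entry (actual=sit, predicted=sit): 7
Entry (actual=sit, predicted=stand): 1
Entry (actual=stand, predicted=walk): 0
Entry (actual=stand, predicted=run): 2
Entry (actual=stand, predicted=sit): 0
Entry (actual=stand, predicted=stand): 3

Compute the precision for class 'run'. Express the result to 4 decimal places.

Treat 'run' as positive and all other classes as negative.
precision = TP/(TP+FP).
run: TP=6, FP=1+2+2=5 → 6/11 = 0.54545

0.5455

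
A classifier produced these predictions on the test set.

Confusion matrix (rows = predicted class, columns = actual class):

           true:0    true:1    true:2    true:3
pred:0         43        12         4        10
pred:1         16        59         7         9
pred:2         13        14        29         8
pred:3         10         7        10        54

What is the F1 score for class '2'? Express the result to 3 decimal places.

F1 score = 2·TP/(2·TP+FP+FN).
2: TP=29, FP=13+14+8=35, FN=4+7+10=21 → 58/114 = 0.5088

0.509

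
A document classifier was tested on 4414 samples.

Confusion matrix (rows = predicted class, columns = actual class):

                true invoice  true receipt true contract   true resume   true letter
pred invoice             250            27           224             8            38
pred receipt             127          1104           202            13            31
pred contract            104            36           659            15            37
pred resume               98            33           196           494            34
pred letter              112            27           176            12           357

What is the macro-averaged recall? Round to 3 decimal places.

0.669

Per-class recall (TP/(TP+FN)):
  invoice: TP=250, FN=127+104+98+112=441 → 250/691 = 0.3618
  receipt: TP=1104, FN=27+36+33+27=123 → 1104/1227 = 0.8998
  contract: TP=659, FN=224+202+196+176=798 → 659/1457 = 0.4523
  resume: TP=494, FN=8+13+15+12=48 → 494/542 = 0.9114
  letter: TP=357, FN=38+31+37+34=140 → 357/497 = 0.7183
Macro-recall = mean = (0.3618 + 0.8998 + 0.4523 + 0.9114 + 0.7183) / 5 = 0.669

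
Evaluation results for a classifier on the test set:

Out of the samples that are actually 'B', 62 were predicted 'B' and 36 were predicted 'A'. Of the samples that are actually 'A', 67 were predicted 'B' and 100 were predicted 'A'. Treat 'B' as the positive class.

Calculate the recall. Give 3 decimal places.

Recall = TP/(TP+FN) = 62/(62+36) = 62/98 = 0.633

0.633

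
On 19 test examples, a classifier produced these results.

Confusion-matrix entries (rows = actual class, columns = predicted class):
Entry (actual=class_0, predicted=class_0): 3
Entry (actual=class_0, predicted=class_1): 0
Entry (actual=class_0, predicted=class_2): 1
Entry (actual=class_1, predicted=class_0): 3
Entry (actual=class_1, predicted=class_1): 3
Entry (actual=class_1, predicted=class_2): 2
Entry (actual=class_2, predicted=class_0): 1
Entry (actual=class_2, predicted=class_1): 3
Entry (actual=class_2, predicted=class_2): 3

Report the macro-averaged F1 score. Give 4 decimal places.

Per-class F1 score (2·TP/(2·TP+FP+FN)):
  class_0: TP=3, FP=3+1=4, FN=0+1=1 → 6/11 = 0.54545
  class_1: TP=3, FP=0+3=3, FN=3+2=5 → 6/14 = 0.42857
  class_2: TP=3, FP=1+2=3, FN=1+3=4 → 6/13 = 0.46154
Macro-F1 score = mean = (0.54545 + 0.42857 + 0.46154) / 3 = 0.4785

0.4785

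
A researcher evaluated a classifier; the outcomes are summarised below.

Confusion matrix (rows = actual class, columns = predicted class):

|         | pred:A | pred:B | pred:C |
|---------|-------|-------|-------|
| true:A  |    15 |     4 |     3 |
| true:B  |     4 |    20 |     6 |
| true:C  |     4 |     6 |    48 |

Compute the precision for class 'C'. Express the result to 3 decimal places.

One-vs-rest for 'C': TP = diagonal; FP = other classes predicted 'C'; FN = 'C' predicted as other.
precision = TP/(TP+FP).
C: TP=48, FP=3+6=9 → 48/57 = 0.8421

0.842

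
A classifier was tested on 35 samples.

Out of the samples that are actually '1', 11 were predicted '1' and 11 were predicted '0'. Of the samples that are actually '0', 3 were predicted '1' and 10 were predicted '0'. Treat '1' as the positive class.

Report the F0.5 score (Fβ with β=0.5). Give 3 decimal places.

0.705

Fβ = (1+β²)·TP / ((1+β²)·TP + β²·FN + FP), with β²=1/4
= 1.25·11 / (1.25·11 + 0.25·11 + 3) = 0.705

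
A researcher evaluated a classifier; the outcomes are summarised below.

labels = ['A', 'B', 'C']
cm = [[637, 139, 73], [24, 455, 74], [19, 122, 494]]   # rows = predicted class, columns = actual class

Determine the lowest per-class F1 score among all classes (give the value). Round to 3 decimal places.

0.717

Per-class F1 score (2·TP/(2·TP+FP+FN)):
  A: TP=637, FP=139+73=212, FN=24+19=43 → 1274/1529 = 0.8332
  B: TP=455, FP=24+74=98, FN=139+122=261 → 910/1269 = 0.7171
  C: TP=494, FP=19+122=141, FN=73+74=147 → 988/1276 = 0.7743
Lowest is class 'B' with F1 score = 0.717.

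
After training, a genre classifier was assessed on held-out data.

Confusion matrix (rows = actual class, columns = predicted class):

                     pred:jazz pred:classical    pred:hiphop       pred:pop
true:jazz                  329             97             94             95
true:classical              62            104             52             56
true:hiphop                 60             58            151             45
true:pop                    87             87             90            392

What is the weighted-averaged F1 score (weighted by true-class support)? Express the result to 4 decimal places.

0.5334

Per-class F1 score (2·TP/(2·TP+FP+FN)):
  jazz: TP=329, FP=62+60+87=209, FN=97+94+95=286 → 658/1153 = 0.57069
  classical: TP=104, FP=97+58+87=242, FN=62+52+56=170 → 208/620 = 0.33548
  hiphop: TP=151, FP=94+52+90=236, FN=60+58+45=163 → 302/701 = 0.43081
  pop: TP=392, FP=95+56+45=196, FN=87+87+90=264 → 784/1244 = 0.63023
Weighted-F1 score = Σ (supportᵢ/N)·F1 scoreᵢ with N=1859: (615/1859)·0.57069 + (274/1859)·0.33548 + (314/1859)·0.43081 + (656/1859)·0.63023 = 0.5334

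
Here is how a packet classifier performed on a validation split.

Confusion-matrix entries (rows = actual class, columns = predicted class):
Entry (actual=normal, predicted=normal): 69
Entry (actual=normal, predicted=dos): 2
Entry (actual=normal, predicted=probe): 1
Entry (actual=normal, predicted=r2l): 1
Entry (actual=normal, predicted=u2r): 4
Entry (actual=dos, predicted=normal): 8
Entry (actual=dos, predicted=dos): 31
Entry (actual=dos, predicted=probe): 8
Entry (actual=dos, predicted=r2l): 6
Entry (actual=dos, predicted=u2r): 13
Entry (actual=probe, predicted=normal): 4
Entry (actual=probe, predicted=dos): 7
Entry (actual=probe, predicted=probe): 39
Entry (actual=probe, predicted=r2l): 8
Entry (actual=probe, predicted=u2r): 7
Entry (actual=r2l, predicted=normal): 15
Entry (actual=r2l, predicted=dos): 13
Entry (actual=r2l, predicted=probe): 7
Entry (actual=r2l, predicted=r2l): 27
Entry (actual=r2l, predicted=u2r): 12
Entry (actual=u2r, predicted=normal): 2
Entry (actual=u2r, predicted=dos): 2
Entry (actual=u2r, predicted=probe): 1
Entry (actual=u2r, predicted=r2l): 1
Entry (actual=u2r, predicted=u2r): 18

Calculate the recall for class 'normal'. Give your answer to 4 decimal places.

recall = TP/(TP+FN).
normal: TP=69, FN=2+1+1+4=8 → 69/77 = 0.89610

0.8961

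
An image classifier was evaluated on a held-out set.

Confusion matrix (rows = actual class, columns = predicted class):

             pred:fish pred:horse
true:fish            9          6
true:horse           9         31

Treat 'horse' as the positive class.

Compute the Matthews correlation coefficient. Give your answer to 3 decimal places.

MCC = (TP·TN − FP·FN) / √((TP+FP)(TP+FN)(TN+FP)(TN+FN))
Numerator = 31·9 − 6·9 = 225
Denominator = √(37·40·15·18) = √399600 = 632.1392
MCC = 225 / 632.1392 = 0.356

0.356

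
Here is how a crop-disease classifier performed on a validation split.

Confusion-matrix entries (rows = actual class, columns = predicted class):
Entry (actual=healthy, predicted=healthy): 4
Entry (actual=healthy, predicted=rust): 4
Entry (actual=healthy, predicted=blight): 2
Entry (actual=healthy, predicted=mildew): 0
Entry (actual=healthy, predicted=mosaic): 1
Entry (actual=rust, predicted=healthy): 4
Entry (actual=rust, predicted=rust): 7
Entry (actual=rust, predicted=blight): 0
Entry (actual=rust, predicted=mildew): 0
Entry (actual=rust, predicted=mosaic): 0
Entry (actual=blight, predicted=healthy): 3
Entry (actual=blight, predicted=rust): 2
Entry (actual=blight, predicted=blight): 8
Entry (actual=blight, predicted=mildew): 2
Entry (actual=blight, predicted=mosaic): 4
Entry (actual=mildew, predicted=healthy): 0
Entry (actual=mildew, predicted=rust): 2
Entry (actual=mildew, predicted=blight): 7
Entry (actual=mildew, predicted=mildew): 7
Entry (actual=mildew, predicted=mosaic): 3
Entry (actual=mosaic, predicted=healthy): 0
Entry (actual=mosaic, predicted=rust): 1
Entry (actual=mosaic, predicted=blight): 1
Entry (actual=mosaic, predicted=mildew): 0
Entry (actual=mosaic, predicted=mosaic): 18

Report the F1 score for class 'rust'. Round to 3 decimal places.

0.519

F1 score = 2·TP/(2·TP+FP+FN).
rust: TP=7, FP=4+2+2+1=9, FN=4+0+0+0=4 → 14/27 = 0.5185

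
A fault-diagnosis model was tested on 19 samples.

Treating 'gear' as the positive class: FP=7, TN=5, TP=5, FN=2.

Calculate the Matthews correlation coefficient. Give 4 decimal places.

MCC = (TP·TN − FP·FN) / √((TP+FP)(TP+FN)(TN+FP)(TN+FN))
Numerator = 5·5 − 7·2 = 11
Denominator = √(12·7·12·7) = √7056 = 84.0000
MCC = 11 / 84.0000 = 0.1310

0.1310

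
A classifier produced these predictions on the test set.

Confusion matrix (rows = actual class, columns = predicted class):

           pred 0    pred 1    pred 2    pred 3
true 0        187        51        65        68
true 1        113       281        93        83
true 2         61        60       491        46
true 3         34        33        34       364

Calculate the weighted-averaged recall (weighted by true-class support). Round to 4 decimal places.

Per-class recall (TP/(TP+FN)):
  0: TP=187, FN=51+65+68=184 → 187/371 = 0.50404
  1: TP=281, FN=113+93+83=289 → 281/570 = 0.49298
  2: TP=491, FN=61+60+46=167 → 491/658 = 0.74620
  3: TP=364, FN=34+33+34=101 → 364/465 = 0.78280
Weighted-recall = Σ (supportᵢ/N)·recallᵢ with N=2064: (371/2064)·0.50404 + (570/2064)·0.49298 + (658/2064)·0.74620 + (465/2064)·0.78280 = 0.6410

0.6410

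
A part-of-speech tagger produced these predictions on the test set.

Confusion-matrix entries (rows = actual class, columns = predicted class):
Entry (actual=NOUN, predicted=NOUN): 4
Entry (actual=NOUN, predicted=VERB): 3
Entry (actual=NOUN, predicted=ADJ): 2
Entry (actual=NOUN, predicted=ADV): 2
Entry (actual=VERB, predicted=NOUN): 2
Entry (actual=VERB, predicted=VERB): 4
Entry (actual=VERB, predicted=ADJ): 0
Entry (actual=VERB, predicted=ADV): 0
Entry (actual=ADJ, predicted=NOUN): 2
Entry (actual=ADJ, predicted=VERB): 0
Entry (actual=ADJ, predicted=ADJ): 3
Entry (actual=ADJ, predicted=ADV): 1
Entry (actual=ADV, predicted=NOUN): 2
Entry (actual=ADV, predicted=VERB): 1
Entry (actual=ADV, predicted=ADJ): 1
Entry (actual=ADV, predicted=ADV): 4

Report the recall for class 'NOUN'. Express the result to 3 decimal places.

0.364

Take TP from the diagonal, FP from the rest of the 'NOUN' prediction marginal, FN from the rest of the 'NOUN' actual marginal.
recall = TP/(TP+FN).
NOUN: TP=4, FN=3+2+2=7 → 4/11 = 0.3636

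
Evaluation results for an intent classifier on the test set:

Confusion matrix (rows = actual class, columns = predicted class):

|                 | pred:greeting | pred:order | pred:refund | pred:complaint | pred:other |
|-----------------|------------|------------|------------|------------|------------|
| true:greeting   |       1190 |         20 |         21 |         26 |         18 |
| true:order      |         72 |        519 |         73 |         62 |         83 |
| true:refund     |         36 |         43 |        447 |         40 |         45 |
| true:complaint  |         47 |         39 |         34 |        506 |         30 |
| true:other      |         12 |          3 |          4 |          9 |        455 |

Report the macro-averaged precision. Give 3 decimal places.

Per-class precision (TP/(TP+FP)):
  greeting: TP=1190, FP=72+36+47+12=167 → 1190/1357 = 0.8769
  order: TP=519, FP=20+43+39+3=105 → 519/624 = 0.8317
  refund: TP=447, FP=21+73+34+4=132 → 447/579 = 0.7720
  complaint: TP=506, FP=26+62+40+9=137 → 506/643 = 0.7869
  other: TP=455, FP=18+83+45+30=176 → 455/631 = 0.7211
Macro-precision = mean = (0.8769 + 0.8317 + 0.7720 + 0.7869 + 0.7211) / 5 = 0.798

0.798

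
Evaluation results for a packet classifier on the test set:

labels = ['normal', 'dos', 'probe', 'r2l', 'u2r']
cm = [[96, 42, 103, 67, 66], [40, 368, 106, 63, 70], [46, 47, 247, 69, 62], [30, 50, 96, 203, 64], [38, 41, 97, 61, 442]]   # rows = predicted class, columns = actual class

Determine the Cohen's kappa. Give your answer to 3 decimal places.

Observed agreement pₒ = trace/N = 1356/2614 = 0.5187
Expected agreement pₑ = Σ (rowᵢ·colᵢ)/N² = (250·374 + 548·647 + 649·471 + 463·443 + 704·679)/2614² = 0.2103
κ = (pₒ − pₑ)/(1 − pₑ) = (0.5187 − 0.2103)/(1 − 0.2103) = 0.391

0.391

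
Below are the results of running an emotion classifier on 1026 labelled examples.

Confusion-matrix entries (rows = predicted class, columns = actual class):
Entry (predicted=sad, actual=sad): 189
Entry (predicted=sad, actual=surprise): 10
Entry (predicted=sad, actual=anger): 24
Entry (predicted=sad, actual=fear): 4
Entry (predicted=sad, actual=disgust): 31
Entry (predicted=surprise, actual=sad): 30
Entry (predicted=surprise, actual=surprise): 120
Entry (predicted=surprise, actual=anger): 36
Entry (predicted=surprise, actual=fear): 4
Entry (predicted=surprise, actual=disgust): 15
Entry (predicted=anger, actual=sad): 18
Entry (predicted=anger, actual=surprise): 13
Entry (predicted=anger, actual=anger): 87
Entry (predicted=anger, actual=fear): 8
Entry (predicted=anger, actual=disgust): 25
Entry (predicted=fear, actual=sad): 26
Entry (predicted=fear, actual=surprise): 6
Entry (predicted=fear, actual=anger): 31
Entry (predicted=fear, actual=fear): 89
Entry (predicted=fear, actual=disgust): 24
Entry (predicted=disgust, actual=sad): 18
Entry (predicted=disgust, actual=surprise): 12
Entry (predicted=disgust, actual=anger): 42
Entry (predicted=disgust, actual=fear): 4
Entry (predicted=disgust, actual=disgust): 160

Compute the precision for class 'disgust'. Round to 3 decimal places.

0.678

precision = TP/(TP+FP).
disgust: TP=160, FP=18+12+42+4=76 → 160/236 = 0.6780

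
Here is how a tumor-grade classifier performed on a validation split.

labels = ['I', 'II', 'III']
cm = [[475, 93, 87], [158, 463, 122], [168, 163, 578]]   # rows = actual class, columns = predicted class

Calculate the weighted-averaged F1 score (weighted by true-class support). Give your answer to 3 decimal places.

Per-class F1 score (2·TP/(2·TP+FP+FN)):
  I: TP=475, FP=158+168=326, FN=93+87=180 → 950/1456 = 0.6525
  II: TP=463, FP=93+163=256, FN=158+122=280 → 926/1462 = 0.6334
  III: TP=578, FP=87+122=209, FN=168+163=331 → 1156/1696 = 0.6816
Weighted-F1 score = Σ (supportᵢ/N)·F1 scoreᵢ with N=2307: (655/2307)·0.6525 + (743/2307)·0.6334 + (909/2307)·0.6816 = 0.658

0.658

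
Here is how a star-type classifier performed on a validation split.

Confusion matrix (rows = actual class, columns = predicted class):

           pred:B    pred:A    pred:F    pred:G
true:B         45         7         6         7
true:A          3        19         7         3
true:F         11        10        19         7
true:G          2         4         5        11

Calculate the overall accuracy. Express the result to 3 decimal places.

0.566

Accuracy = trace / total = (45+19+19+11=94) / 166 = 94/166 = 0.566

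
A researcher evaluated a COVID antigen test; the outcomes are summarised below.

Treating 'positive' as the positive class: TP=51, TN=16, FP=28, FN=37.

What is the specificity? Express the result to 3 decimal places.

0.364

Specificity = TN/(TN+FP) = 16/(16+28) = 0.364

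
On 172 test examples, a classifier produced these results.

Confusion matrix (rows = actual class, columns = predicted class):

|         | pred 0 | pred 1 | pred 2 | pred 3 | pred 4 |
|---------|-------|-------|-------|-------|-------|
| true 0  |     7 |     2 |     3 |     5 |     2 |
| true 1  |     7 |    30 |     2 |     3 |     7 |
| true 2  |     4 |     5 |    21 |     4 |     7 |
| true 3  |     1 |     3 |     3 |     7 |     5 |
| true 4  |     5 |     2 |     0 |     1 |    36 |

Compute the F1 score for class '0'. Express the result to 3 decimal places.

0.326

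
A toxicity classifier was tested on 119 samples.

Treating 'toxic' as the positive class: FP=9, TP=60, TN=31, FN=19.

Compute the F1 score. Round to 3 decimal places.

0.811

Precision = TP/(TP+FP) = 60/69 = 0.8696
Recall = TP/(TP+FN) = 60/79 = 0.7595
F1 = 2·TP/(2·TP+FP+FN) = 120/148 = 0.811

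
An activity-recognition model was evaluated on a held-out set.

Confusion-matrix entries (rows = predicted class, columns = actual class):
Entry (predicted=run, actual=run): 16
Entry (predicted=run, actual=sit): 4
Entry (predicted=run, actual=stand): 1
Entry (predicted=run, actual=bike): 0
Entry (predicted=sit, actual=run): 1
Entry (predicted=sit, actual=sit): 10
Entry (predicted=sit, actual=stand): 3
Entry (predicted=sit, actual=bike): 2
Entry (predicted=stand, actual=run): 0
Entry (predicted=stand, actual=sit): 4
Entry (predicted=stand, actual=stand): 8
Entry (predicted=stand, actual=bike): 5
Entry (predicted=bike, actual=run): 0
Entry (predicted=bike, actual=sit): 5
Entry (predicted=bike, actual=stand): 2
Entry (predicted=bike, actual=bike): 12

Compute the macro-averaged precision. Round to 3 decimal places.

Per-class precision (TP/(TP+FP)):
  run: TP=16, FP=4+1+0=5 → 16/21 = 0.7619
  sit: TP=10, FP=1+3+2=6 → 10/16 = 0.6250
  stand: TP=8, FP=0+4+5=9 → 8/17 = 0.4706
  bike: TP=12, FP=0+5+2=7 → 12/19 = 0.6316
Macro-precision = mean = (0.7619 + 0.6250 + 0.4706 + 0.6316) / 4 = 0.622

0.622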